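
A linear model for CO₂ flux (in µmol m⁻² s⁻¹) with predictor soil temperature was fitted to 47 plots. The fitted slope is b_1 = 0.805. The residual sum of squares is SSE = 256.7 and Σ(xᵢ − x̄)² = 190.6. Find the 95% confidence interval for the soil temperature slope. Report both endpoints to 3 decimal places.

MSE = SSE/(n − 2) = 256.7/45 = 5.70444.
SE(b_1) = √(MSE/Sₓₓ) = √(5.70444/190.6) = 0.173.
df = n − 2 = 45.
t* = t_{0.025, 45} = 2.014103.
Margin = t* × SE = 2.014103 × 0.173 = 0.34844.
CI: 0.805 ± 0.34844 → (0.457, 1.153).
With 95% confidence, each one-unit increase in soil temperature is associated with a change of between 0.457 and 1.153 µmol m⁻² s⁻¹ in CO₂ flux.

(0.457, 1.153)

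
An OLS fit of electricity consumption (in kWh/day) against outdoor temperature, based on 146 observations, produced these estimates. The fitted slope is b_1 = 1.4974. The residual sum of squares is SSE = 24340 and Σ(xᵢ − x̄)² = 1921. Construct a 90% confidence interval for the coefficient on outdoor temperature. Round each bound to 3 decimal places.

MSE = SSE/(n − 2) = 24340/144 = 169.028.
SE(b_1) = √(MSE/Sₓₓ) = √(169.028/1921) = 0.29663.
df = n − 2 = 144.
t* = t_{0.05, 144} = 1.655504.
Margin = t* × SE = 1.655504 × 0.29663 = 0.49107.
CI: 1.4974 ± 0.49107 → (1.006, 1.988).
With 90% confidence, each one-unit increase in outdoor temperature is associated with a change of between 1.006 and 1.988 kWh/day in electricity consumption.

(1.006, 1.988)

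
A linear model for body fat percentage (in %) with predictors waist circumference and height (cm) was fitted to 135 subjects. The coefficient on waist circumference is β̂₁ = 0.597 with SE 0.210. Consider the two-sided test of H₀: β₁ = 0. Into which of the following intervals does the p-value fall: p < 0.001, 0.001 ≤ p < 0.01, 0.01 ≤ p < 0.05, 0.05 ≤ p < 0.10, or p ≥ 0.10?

t = 0.597 / 0.210 = 2.843.
df = n − k − 1 = 135 − 2 − 1 = 132.
Two-sided p = 2·P(T_{132} > |t|) ≈ 0.0052.
So 0.001 ≤ p < 0.01.

0.001 ≤ p < 0.01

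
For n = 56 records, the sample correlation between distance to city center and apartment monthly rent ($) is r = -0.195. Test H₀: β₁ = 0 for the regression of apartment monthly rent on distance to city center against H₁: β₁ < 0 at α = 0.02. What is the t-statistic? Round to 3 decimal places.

t = r·√(n − 2)/√(1 − r²) = -0.195·√54/√0.961975 = -1.461.
df = n − 2 = 54.
One-sided p ≈ 0.0749, which is ≥ 0.02, so fail to reject H₀.
The data do not give significant evidence of a linear association between distance to city center and apartment monthly rent.

t = -1.461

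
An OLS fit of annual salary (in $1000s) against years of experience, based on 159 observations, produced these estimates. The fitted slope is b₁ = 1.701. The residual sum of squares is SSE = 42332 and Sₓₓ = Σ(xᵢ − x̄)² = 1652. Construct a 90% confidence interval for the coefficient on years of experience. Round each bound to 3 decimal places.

(1.033, 2.369)

MSE = SSE/(n − 2) = 42332/157 = 269.631.
SE(b₁) = √(MSE/Sₓₓ) = √(269.631/1652) = 0.403998.
df = n − 2 = 157.
t* = t_{0.05, 157} = 1.654617.
Margin = t* × SE = 1.654617 × 0.403998 = 0.66846.
CI: 1.701 ± 0.66846 → (1.033, 2.369).
With 90% confidence, each one-unit increase in years of experience is associated with a change of between 1.033 and 2.369 $1000s in annual salary.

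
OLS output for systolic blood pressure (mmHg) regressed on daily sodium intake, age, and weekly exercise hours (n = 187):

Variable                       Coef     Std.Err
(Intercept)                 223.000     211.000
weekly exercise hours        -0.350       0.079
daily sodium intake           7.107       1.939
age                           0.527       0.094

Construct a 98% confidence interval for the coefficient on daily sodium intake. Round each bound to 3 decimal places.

Read off: b = 7.107, SE = 1.939 for daily sodium intake.
df = n − k − 1 = 187 − 3 − 1 = 183.
t* = t_{0.01, 183} = 2.346897.
Margin = t* × SE = 2.346897 × 1.939 = 4.55063.
CI: 7.107 ± 4.55063 → (2.556, 11.658).

(2.556, 11.658)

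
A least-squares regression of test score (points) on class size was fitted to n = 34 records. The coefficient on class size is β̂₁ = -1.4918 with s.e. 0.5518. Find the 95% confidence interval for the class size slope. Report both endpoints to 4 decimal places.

df = n − 2 = 34 − 2 = 32.
t* = t_{0.025, 32} = 2.036933.
Margin = t* × SE = 2.036933 × 0.5518 = 1.123980.
CI: -1.4918 ± 1.123980 → (-2.6158, -0.3678).
With 95% confidence, each one-unit increase in class size is associated with a change of between -2.6158 and -0.3678 points in test score.

(-2.6158, -0.3678)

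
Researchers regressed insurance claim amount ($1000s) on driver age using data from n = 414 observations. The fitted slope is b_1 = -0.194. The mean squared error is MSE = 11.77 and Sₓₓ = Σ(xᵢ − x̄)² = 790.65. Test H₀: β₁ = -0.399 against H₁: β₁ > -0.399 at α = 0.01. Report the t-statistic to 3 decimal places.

SE(b_1) = √(MSE/Sₓₓ) = √(11.77/790.65) = 0.12201.
t = (-0.194 − (-0.399)) / 0.12201 = 1.680.
df = n − 2 = 412.
One-sided p ≈ 0.0468, which is ≥ 0.01, so fail to reject H₀.
The data do not give significant evidence that the true slope on driver age exceeds -0.399 $1000s per unit.

t = 1.680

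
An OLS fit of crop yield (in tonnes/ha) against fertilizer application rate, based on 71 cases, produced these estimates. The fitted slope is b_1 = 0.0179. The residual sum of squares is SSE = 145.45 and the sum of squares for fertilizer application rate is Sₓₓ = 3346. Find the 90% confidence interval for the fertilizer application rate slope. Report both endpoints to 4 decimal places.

(-0.0239, 0.0597)

MSE = SSE/(n − 2) = 145.45/69 = 2.10797.
SE(b_1) = √(MSE/Sₓₓ) = √(2.10797/3346) = 0.0250997.
df = n − 2 = 69.
t* = t_{0.05, 69} = 1.667239.
Margin = t* × SE = 1.667239 × 0.0250997 = 0.041847.
CI: 0.0179 ± 0.041847 → (-0.0239, 0.0597).
With 90% confidence, each one-unit increase in fertilizer application rate is associated with a change of between -0.0239 and 0.0597 tonnes/ha in crop yield.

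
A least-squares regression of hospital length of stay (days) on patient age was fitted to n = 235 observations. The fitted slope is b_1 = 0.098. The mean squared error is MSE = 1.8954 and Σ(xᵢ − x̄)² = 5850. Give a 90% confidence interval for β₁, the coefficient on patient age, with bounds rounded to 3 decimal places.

(0.068, 0.128)

SE(b_1) = √(MSE/Sₓₓ) = √(1.8954/5850) = 0.018.
df = n − 2 = 233.
t* = t_{0.05, 233} = 1.65142.
Margin = t* × SE = 1.65142 × 0.018 = 0.02973.
CI: 0.098 ± 0.02973 → (0.068, 0.128).
With 90% confidence, each one-unit increase in patient age is associated with a change of between 0.068 and 0.128 days in hospital length of stay.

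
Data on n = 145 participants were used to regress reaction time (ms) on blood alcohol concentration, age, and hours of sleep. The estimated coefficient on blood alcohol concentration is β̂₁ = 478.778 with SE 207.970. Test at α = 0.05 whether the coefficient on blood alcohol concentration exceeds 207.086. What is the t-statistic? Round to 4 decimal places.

t = 1.3064

H₀: β₁ = 207.086 vs H₁: β₁ > 207.086.
t = (β̂₁ − β₁⁰)/SE = (478.778 − 207.086) / 207.970 = 1.3064.
df = n − k − 1 = 145 − 3 − 1 = 141.
One-sided p ≈ 0.0968, which is ≥ 0.05, so fail to reject H₀.
The data do not give significant evidence that the true slope on blood alcohol concentration exceeds 207.086 ms per unit, holding the other predictors fixed.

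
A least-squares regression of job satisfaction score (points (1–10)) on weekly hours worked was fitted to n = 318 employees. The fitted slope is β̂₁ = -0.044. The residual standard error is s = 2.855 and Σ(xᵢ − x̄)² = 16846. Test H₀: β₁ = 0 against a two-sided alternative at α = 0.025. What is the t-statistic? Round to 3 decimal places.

t = -2.000

SE(β̂₁) = s/√Sₓₓ = 2.855/√16846 = 0.0219967.
t = -0.044 / 0.0219967 = -2.000.
df = n − 2 = 316.
Two-sided p ≈ 0.0463, which is ≥ 0.025, so fail to reject H₀.
The data do not give significant evidence of an association between weekly hours worked and job satisfaction score.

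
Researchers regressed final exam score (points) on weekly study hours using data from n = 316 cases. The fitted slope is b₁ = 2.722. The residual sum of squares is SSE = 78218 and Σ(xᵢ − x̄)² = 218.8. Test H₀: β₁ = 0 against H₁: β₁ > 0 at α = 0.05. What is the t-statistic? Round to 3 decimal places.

t = 2.551

MSE = SSE/(n − 2) = 78218/314 = 249.102.
SE(b₁) = √(MSE/Sₓₓ) = √(249.102/218.8) = 1.067.
t = 2.722 / 1.067 = 2.551.
df = n − 2 = 314.
One-sided p ≈ 0.0056, which is < 0.05, so reject H₀.
There is evidence that the true slope on weekly study hours is positive.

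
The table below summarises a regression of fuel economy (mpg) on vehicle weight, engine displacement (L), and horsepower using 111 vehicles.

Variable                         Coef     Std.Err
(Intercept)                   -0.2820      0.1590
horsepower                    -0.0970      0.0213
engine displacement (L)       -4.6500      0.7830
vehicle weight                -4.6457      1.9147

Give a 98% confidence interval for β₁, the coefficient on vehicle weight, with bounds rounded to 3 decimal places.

(-9.168, -0.124)

Read off: b = -4.6457, SE = 1.9147 for vehicle weight.
df = n − k − 1 = 111 − 3 − 1 = 107.
t* = t_{0.01, 107} = 2.361704.
Margin = t* × SE = 2.361704 × 1.9147 = 4.52195.
CI: -4.6457 ± 4.52195 → (-9.168, -0.124).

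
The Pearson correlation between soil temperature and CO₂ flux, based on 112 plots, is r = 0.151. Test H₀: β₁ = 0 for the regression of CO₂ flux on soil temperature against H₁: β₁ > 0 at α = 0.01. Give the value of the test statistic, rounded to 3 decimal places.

t = 1.602

t = r·√(n − 2)/√(1 − r²) = 0.151·√110/√0.977199 = 1.602.
df = n − 2 = 110.
One-sided p ≈ 0.0560, which is ≥ 0.01, so fail to reject H₀.
The data do not give significant evidence of a linear association between soil temperature and CO₂ flux.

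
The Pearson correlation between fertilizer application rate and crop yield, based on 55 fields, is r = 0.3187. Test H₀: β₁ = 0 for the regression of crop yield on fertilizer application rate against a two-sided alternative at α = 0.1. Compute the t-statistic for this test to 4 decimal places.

t = 2.4478

t = r·√(n − 2)/√(1 − r²) = 0.3187·√53/√0.89843 = 2.4478.
df = n − 2 = 53.
Two-sided p ≈ 0.0177, which is < 0.1, so reject H₀.
There is evidence of a linear association between fertilizer application rate and crop yield.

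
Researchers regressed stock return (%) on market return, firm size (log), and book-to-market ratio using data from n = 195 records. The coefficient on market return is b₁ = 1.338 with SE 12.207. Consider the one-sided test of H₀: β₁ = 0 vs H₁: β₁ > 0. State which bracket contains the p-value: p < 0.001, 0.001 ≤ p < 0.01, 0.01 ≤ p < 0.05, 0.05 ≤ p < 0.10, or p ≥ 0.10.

t = 1.338 / 12.207 = 0.110.
df = n − k − 1 = 195 − 3 − 1 = 191.
One-sided p = P(T_{191} > t) ≈ 0.4564.
So p ≥ 0.10.

p ≥ 0.10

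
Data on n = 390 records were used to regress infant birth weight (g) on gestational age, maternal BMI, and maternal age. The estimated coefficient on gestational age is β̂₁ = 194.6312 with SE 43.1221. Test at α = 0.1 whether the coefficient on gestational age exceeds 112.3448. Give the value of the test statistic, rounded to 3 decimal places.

t = 1.908

H₀: β₁ = 112.3448 vs H₁: β₁ > 112.3448.
t = (β̂₁ − β₁⁰)/SE = (194.6312 − 112.3448) / 43.1221 = 1.908.
df = n − k − 1 = 390 − 3 − 1 = 386.
One-sided p ≈ 0.0286, which is < 0.1, so reject H₀.
There is evidence that the true slope on gestational age exceeds 112.3448 g per unit, holding the other predictors fixed.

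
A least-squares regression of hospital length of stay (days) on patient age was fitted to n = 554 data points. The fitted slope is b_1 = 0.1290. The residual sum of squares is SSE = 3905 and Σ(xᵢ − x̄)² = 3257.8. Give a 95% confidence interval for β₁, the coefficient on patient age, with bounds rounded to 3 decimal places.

MSE = SSE/(n − 2) = 3905/552 = 7.07428.
SE(b_1) = √(MSE/Sₓₓ) = √(7.07428/3257.8) = 0.0465992.
df = n − 2 = 552.
t* = t_{0.025, 552} = 1.964271.
Margin = t* × SE = 1.964271 × 0.0465992 = 0.09153.
CI: 0.1290 ± 0.09153 → (0.037, 0.221).
With 95% confidence, each one-unit increase in patient age is associated with a change of between 0.037 and 0.221 days in hospital length of stay.

(0.037, 0.221)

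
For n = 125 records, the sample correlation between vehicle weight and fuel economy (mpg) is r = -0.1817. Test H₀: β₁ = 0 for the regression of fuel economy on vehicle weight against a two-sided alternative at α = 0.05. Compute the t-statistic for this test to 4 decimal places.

t = r·√(n − 2)/√(1 − r²) = -0.1817·√123/√0.966985 = -2.0493.
df = n − 2 = 123.
Two-sided p ≈ 0.0426, which is < 0.05, so reject H₀.
There is evidence of a linear association between vehicle weight and fuel economy.

t = -2.0493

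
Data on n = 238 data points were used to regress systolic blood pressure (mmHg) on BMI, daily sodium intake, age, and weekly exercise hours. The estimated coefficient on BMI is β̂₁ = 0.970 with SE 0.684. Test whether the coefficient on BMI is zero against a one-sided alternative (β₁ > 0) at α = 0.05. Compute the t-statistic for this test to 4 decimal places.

H₀: β₁ = 0 vs H₁: β₁ > 0.
t = (β̂₁ − β₁⁰)/SE = 0.970 / 0.684 = 1.4181.
df = n − k − 1 = 238 − 4 − 1 = 233.
One-sided p ≈ 0.0787, which is ≥ 0.05, so fail to reject H₀.
The data do not give significant evidence that the true slope on BMI is positive, holding the other predictors fixed.

t = 1.4181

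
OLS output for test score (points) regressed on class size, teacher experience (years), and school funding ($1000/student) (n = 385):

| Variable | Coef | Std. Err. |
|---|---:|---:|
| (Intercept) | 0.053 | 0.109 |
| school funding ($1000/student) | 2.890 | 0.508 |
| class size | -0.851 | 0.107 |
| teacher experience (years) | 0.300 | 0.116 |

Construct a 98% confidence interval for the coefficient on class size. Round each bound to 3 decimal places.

(-1.101, -0.601)

Read off: b = -0.851, SE = 0.107 for class size.
df = n − k − 1 = 385 − 3 − 1 = 381.
t* = t_{0.01, 381} = 2.336175.
Margin = t* × SE = 2.336175 × 0.107 = 0.24997.
CI: -0.851 ± 0.24997 → (-1.101, -0.601).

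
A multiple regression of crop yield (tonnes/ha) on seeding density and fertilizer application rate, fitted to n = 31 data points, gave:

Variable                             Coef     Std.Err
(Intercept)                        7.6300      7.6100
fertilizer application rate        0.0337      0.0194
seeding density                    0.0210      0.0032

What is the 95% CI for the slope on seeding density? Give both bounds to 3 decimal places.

Read off: b = 0.0210, SE = 0.0032 for seeding density.
df = n − k − 1 = 31 − 2 − 1 = 28.
t* = t_{0.025, 28} = 2.048407.
Margin = t* × SE = 2.048407 × 0.0032 = 0.00655.
CI: 0.0210 ± 0.00655 → (0.014, 0.028).

(0.014, 0.028)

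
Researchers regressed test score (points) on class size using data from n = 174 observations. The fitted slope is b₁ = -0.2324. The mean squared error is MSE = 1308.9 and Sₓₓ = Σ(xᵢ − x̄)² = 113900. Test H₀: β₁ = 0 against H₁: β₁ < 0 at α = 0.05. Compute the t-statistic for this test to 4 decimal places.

SE(b₁) = √(MSE/Sₓₓ) = √(1308.9/113900) = 0.107199.
t = -0.2324 / 0.107199 = -2.1679.
df = n − 2 = 172.
One-sided p ≈ 0.0158, which is < 0.05, so reject H₀.
There is evidence that the true slope on class size is negative.

t = -2.1679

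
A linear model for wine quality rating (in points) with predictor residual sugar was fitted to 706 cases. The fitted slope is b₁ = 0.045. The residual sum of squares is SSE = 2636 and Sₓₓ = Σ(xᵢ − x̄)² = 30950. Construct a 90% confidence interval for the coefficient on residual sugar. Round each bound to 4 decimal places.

(0.0269, 0.0631)

MSE = SSE/(n − 2) = 2636/704 = 3.74432.
SE(b₁) = √(MSE/Sₓₓ) = √(3.74432/30950) = 0.0109991.
df = n − 2 = 704.
t* = t_{0.05, 704} = 1.647021.
Margin = t* × SE = 1.647021 × 0.0109991 = 0.018116.
CI: 0.045 ± 0.018116 → (0.0269, 0.0631).
With 90% confidence, each one-unit increase in residual sugar is associated with a change of between 0.0269 and 0.0631 points in wine quality rating.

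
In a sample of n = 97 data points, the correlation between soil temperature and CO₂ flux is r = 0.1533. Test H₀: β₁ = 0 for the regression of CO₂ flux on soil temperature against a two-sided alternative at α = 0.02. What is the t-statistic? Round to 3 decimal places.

t = r·√(n − 2)/√(1 − r²) = 0.1533·√95/√0.976499 = 1.512.
df = n − 2 = 95.
Two-sided p ≈ 0.1338, which is ≥ 0.02, so fail to reject H₀.
The data do not give significant evidence of a linear association between soil temperature and CO₂ flux.

t = 1.512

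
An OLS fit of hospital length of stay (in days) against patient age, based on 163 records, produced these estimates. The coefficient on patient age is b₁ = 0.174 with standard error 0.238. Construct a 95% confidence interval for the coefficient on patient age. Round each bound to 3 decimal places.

df = n − 2 = 163 − 2 = 161.
t* = t_{0.025, 161} = 1.974808.
Margin = t* × SE = 1.974808 × 0.238 = 0.47000.
CI: 0.174 ± 0.47000 → (-0.296, 0.644).
With 95% confidence, each one-unit increase in patient age is associated with a change of between -0.296 and 0.644 days in hospital length of stay.

(-0.296, 0.644)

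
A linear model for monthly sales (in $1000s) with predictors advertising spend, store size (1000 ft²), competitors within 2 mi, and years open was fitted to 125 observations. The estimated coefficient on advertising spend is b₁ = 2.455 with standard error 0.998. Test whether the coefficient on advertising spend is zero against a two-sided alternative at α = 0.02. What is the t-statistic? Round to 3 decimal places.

H₀: β₁ = 0 vs H₁: β₁ ≠ 0.
t = (b₁ − β₁⁰)/SE = 2.455 / 0.998 = 2.460.
df = n − k − 1 = 125 − 4 − 1 = 120.
Two-sided p ≈ 0.0153, which is < 0.02, so reject H₀.
There is evidence that advertising spend is associated with monthly sales, holding the other predictors fixed.

t = 2.460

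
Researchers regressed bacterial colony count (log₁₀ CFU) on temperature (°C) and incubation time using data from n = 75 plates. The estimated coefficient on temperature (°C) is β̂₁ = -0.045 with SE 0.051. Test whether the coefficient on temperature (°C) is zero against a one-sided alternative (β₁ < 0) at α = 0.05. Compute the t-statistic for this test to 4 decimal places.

H₀: β₁ = 0 vs H₁: β₁ < 0.
t = (β̂₁ − β₁⁰)/SE = -0.045 / 0.051 = -0.8824.
df = n − k − 1 = 75 − 2 − 1 = 72.
One-sided p ≈ 0.1903, which is ≥ 0.05, so fail to reject H₀.
The data do not give significant evidence that the true slope on temperature (°C) is negative, holding the other predictors fixed.

t = -0.8824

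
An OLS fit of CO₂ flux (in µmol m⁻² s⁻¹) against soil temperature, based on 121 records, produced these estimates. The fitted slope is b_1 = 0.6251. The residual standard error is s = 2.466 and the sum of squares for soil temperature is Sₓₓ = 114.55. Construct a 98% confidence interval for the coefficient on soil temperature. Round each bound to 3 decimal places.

SE(b_1) = s/√Sₓₓ = 2.466/√114.55 = 0.230407.
df = n − 2 = 119.
t* = t_{0.01, 119} = 2.358093.
Margin = t* × SE = 2.358093 × 0.230407 = 0.54332.
CI: 0.6251 ± 0.54332 → (0.082, 1.168).
With 98% confidence, each one-unit increase in soil temperature is associated with a change of between 0.082 and 1.168 µmol m⁻² s⁻¹ in CO₂ flux.

(0.082, 1.168)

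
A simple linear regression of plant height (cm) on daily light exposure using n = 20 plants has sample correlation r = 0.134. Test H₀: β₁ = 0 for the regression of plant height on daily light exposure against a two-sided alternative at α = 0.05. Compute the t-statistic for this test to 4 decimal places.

t = r·√(n − 2)/√(1 − r²) = 0.134·√18/√0.982044 = 0.5737.
df = n − 2 = 18.
Two-sided p ≈ 0.5733, which is ≥ 0.05, so fail to reject H₀.
The data do not give significant evidence of a linear association between daily light exposure and plant height.

t = 0.5737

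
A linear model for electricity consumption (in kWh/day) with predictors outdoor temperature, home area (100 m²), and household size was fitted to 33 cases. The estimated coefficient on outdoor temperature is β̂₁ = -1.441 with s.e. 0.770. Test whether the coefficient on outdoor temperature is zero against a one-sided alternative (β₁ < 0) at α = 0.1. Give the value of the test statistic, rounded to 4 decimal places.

t = -1.8714

H₀: β₁ = 0 vs H₁: β₁ < 0.
t = (β̂₁ − β₁⁰)/SE = -1.441 / 0.770 = -1.8714.
df = n − k − 1 = 33 − 3 − 1 = 29.
One-sided p ≈ 0.0357, which is < 0.1, so reject H₀.
There is evidence that the true slope on outdoor temperature is negative, holding the other predictors fixed.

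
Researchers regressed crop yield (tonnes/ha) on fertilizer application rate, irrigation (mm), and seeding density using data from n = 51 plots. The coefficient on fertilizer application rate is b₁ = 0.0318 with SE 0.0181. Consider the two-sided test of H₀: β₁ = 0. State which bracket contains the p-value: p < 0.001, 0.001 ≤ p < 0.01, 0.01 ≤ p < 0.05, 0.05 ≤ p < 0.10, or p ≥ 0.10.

0.05 ≤ p < 0.10

t = 0.0318 / 0.0181 = 1.757.
df = n − k − 1 = 51 − 3 − 1 = 47.
Two-sided p = 2·P(T_{47} > |t|) ≈ 0.0854.
So 0.05 ≤ p < 0.10.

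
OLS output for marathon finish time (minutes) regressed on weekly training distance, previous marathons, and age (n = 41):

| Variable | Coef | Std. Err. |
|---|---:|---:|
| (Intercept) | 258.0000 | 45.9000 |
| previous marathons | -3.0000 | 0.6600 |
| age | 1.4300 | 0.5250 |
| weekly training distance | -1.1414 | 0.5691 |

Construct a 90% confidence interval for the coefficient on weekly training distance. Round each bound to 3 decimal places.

(-2.102, -0.181)

Read off: b = -1.1414, SE = 0.5691 for weekly training distance.
df = n − k − 1 = 41 − 3 − 1 = 37.
t* = t_{0.05, 37} = 1.687094.
Margin = t* × SE = 1.687094 × 0.5691 = 0.96012.
CI: -1.1414 ± 0.96012 → (-2.102, -0.181).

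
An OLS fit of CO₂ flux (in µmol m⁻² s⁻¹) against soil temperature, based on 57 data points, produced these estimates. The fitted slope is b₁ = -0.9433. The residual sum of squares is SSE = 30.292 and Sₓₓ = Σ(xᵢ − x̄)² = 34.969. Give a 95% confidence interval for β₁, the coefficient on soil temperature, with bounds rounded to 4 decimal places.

MSE = SSE/(n − 2) = 30.292/55 = 0.550764.
SE(b₁) = √(MSE/Sₓₓ) = √(0.550764/34.969) = 0.125499.
df = n − 2 = 55.
t* = t_{0.025, 55} = 2.004045.
Margin = t* × SE = 2.004045 × 0.125499 = 0.251506.
CI: -0.9433 ± 0.251506 → (-1.1948, -0.6918).
With 95% confidence, each one-unit increase in soil temperature is associated with a change of between -1.1948 and -0.6918 µmol m⁻² s⁻¹ in CO₂ flux.

(-1.1948, -0.6918)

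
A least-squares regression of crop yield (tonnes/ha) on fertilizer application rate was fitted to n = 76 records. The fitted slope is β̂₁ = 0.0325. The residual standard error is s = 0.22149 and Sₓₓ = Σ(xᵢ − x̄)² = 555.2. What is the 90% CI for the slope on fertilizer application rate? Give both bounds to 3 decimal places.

SE(β̂₁) = s/√Sₓₓ = 0.22149/√555.2 = 0.00940003.
df = n − 2 = 74.
t* = t_{0.05, 74} = 1.665707.
Margin = t* × SE = 1.665707 × 0.00940003 = 0.01566.
CI: 0.0325 ± 0.01566 → (0.017, 0.048).
With 90% confidence, each one-unit increase in fertilizer application rate is associated with a change of between 0.017 and 0.048 tonnes/ha in crop yield.

(0.017, 0.048)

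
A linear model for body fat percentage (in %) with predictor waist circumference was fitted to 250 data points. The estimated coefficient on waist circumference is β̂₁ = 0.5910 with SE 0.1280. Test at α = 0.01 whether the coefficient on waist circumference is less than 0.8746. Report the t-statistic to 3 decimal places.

t = -2.216

H₀: β₁ = 0.8746 vs H₁: β₁ < 0.8746.
t = (β̂₁ − β₁⁰)/SE = (0.5910 − 0.8746) / 0.1280 = -2.216.
df = n − 2 = 250 − 2 = 248.
One-sided p ≈ 0.0138, which is ≥ 0.01, so fail to reject H₀.
The data do not give significant evidence that the true slope on waist circumference is below 0.8746 % per unit.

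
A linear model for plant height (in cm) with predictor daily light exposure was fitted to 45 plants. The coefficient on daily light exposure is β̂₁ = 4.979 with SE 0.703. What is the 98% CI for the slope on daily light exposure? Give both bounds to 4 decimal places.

df = n − 2 = 45 − 2 = 43.
t* = t_{0.01, 43} = 2.41625.
Margin = t* × SE = 2.41625 × 0.703 = 1.698624.
CI: 4.979 ± 1.698624 → (3.2804, 6.6776).
With 98% confidence, each one-unit increase in daily light exposure is associated with a change of between 3.2804 and 6.6776 cm in plant height.

(3.2804, 6.6776)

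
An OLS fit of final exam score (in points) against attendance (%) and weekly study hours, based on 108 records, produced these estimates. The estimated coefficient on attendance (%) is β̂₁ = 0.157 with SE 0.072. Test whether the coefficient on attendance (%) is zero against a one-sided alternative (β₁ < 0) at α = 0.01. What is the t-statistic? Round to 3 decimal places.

H₀: β₁ = 0 vs H₁: β₁ < 0.
t = (β̂₁ − β₁⁰)/SE = 0.157 / 0.072 = 2.181.
df = n − k − 1 = 108 − 2 − 1 = 105.
One-sided p ≈ 0.9843, which is ≥ 0.01, so fail to reject H₀.
The data do not give significant evidence that the true slope on attendance (%) is negative, holding the other predictors fixed.

t = 2.181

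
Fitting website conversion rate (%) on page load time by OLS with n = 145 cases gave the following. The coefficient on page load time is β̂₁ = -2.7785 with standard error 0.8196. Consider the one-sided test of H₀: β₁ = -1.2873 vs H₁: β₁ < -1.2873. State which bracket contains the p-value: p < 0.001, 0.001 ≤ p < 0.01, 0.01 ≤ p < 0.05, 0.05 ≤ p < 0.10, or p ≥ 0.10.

0.01 ≤ p < 0.05

t = (-2.7785 − (-1.2873)) / 0.8196 = -1.819.
df = n − 2 = 145 − 2 = 143.
One-sided p = P(T_{143} < t) ≈ 0.0355.
So 0.01 ≤ p < 0.05.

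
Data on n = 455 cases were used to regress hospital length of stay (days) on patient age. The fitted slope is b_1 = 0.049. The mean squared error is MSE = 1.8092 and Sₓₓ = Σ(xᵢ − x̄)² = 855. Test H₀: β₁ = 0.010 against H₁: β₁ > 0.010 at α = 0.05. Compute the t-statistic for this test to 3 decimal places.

SE(b_1) = √(MSE/Sₓₓ) = √(1.8092/855) = 0.0460003.
t = (0.049 − 0.010) / 0.0460003 = 0.848.
df = n − 2 = 453.
One-sided p ≈ 0.1985, which is ≥ 0.05, so fail to reject H₀.
The data do not give significant evidence that the true slope on patient age exceeds 0.010 days per unit.

t = 0.848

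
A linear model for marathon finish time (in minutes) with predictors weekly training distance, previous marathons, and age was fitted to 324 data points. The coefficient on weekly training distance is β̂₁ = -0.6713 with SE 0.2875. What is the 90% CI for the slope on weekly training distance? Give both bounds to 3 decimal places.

(-1.146, -0.197)

df = n − k − 1 = 324 − 3 − 1 = 320.
t* = t_{0.05, 320} = 1.649629.
Margin = t* × SE = 1.649629 × 0.2875 = 0.47427.
CI: -0.6713 ± 0.47427 → (-1.146, -0.197).
With 90% confidence, each one-unit increase in weekly training distance is associated with a change of between -1.146 and -0.197 minutes in marathon finish time, holding the other predictors fixed.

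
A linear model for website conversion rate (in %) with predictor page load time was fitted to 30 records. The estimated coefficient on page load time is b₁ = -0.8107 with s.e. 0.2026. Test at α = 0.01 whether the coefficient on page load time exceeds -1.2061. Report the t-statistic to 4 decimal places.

t = 1.9516

H₀: β₁ = -1.2061 vs H₁: β₁ > -1.2061.
t = (b₁ − β₁⁰)/SE = (-0.8107 − (-1.2061)) / 0.2026 = 1.9516.
df = n − 2 = 30 − 2 = 28.
One-sided p ≈ 0.0305, which is ≥ 0.01, so fail to reject H₀.
The data do not give significant evidence that the true slope on page load time exceeds -1.2061 % per unit.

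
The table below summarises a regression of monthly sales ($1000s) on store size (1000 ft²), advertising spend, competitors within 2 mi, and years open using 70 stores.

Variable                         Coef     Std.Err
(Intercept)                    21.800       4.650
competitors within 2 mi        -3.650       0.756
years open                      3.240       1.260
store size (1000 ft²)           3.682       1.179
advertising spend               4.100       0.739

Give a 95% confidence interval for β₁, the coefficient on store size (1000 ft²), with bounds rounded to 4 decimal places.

Read off: b = 3.682, SE = 1.179 for store size (1000 ft²).
df = n − k − 1 = 70 − 4 − 1 = 65.
t* = t_{0.025, 65} = 1.997138.
Margin = t* × SE = 1.997138 × 1.179 = 2.354626.
CI: 3.682 ± 2.354626 → (1.3274, 6.0366).

(1.3274, 6.0366)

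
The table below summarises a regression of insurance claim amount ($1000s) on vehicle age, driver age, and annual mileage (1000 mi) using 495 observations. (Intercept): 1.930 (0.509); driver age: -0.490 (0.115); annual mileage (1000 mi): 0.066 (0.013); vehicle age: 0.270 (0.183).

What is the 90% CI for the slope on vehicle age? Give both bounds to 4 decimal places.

(-0.0316, 0.5716)

Read off: b = 0.270, SE = 0.183 for vehicle age.
df = n − k − 1 = 495 − 3 − 1 = 491.
t* = t_{0.05, 491} = 1.647963.
Margin = t* × SE = 1.647963 × 0.183 = 0.301577.
CI: 0.270 ± 0.301577 → (-0.0316, 0.5716).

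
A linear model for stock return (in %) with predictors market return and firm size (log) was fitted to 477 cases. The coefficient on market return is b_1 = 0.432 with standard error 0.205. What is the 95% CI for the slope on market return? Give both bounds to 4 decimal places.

df = n − k − 1 = 477 − 2 − 1 = 474.
t* = t_{0.025, 474} = 1.964981.
Margin = t* × SE = 1.964981 × 0.205 = 0.402821.
CI: 0.432 ± 0.402821 → (0.0292, 0.8348).
With 95% confidence, each one-unit increase in market return is associated with a change of between 0.0292 and 0.8348 % in stock return, holding the other predictors fixed.

(0.0292, 0.8348)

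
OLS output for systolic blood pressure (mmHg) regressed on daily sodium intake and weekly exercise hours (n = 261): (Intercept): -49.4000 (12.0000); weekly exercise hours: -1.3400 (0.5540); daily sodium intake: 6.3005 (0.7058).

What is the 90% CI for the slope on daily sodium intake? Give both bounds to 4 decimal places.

(5.1354, 7.4656)

Read off: b = 6.3005, SE = 0.7058 for daily sodium intake.
df = n − k − 1 = 261 − 2 − 1 = 258.
t* = t_{0.05, 258} = 1.650781.
Margin = t* × SE = 1.650781 × 0.7058 = 1.165121.
CI: 6.3005 ± 1.165121 → (5.1354, 7.4656).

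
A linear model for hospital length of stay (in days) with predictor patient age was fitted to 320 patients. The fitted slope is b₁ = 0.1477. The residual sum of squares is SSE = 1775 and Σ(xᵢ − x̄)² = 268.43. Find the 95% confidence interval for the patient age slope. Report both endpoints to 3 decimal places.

MSE = SSE/(n − 2) = 1775/318 = 5.58176.
SE(b₁) = √(MSE/Sₓₓ) = √(5.58176/268.43) = 0.144202.
df = n − 2 = 318.
t* = t_{0.025, 318} = 1.967452.
Margin = t* × SE = 1.967452 × 0.144202 = 0.28371.
CI: 0.1477 ± 0.28371 → (-0.136, 0.431).
With 95% confidence, each one-unit increase in patient age is associated with a change of between -0.136 and 0.431 days in hospital length of stay.

(-0.136, 0.431)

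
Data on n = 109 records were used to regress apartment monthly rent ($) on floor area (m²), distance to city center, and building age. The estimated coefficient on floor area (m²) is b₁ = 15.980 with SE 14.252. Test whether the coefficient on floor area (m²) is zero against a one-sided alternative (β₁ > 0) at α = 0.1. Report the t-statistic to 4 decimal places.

H₀: β₁ = 0 vs H₁: β₁ > 0.
t = (b₁ − β₁⁰)/SE = 15.980 / 14.252 = 1.1212.
df = n − k − 1 = 109 − 3 − 1 = 105.
One-sided p ≈ 0.1324, which is ≥ 0.1, so fail to reject H₀.
The data do not give significant evidence that the true slope on floor area (m²) is positive, holding the other predictors fixed.

t = 1.1212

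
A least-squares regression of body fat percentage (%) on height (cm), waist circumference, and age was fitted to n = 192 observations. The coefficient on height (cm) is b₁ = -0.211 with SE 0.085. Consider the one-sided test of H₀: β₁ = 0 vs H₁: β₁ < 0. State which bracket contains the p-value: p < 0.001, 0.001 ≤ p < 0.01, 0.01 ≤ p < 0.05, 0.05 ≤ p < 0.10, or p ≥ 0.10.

0.001 ≤ p < 0.01

t = -0.211 / 0.085 = -2.482.
df = n − k − 1 = 192 − 3 − 1 = 188.
One-sided p = P(T_{188} < t) ≈ 0.0070.
So 0.001 ≤ p < 0.01.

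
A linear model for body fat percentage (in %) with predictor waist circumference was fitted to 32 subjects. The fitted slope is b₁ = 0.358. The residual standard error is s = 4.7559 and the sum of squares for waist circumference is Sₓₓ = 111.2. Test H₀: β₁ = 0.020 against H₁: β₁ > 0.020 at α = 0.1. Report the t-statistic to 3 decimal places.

SE(b₁) = s/√Sₓₓ = 4.7559/√111.2 = 0.451004.
t = (0.358 − 0.020) / 0.451004 = 0.749.
df = n − 2 = 30.
One-sided p ≈ 0.2297, which is ≥ 0.1, so fail to reject H₀.
The data do not give significant evidence that the true slope on waist circumference exceeds 0.020 % per unit.

t = 0.749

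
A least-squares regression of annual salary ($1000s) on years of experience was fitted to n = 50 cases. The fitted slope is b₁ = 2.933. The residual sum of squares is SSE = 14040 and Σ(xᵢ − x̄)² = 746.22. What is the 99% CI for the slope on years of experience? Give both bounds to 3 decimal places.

(1.254, 4.612)

MSE = SSE/(n − 2) = 14040/48 = 292.5.
SE(b₁) = √(MSE/Sₓₓ) = √(292.5/746.22) = 0.62608.
df = n − 2 = 48.
t* = t_{0.005, 48} = 2.682204.
Margin = t* × SE = 2.682204 × 0.62608 = 1.67927.
CI: 2.933 ± 1.67927 → (1.254, 4.612).
With 99% confidence, each one-unit increase in years of experience is associated with a change of between 1.254 and 4.612 $1000s in annual salary.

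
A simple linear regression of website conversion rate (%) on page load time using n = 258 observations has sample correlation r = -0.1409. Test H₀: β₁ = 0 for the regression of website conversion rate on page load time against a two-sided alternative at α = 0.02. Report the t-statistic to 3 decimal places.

t = r·√(n − 2)/√(1 − r²) = -0.1409·√256/√0.980147 = -2.277.
df = n − 2 = 256.
Two-sided p ≈ 0.0236, which is ≥ 0.02, so fail to reject H₀.
The data do not give significant evidence of a linear association between page load time and website conversion rate.

t = -2.277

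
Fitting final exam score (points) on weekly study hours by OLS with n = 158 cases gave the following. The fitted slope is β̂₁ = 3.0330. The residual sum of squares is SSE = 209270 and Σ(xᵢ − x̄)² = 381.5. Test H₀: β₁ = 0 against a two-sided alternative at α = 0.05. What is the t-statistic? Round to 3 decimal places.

MSE = SSE/(n − 2) = 209270/156 = 1341.47.
SE(β̂₁) = √(MSE/Sₓₓ) = √(1341.47/381.5) = 1.87518.
t = 3.0330 / 1.87518 = 1.617.
df = n − 2 = 156.
Two-sided p ≈ 0.1078, which is ≥ 0.05, so fail to reject H₀.
The data do not give significant evidence of an association between weekly study hours and final exam score.

t = 1.617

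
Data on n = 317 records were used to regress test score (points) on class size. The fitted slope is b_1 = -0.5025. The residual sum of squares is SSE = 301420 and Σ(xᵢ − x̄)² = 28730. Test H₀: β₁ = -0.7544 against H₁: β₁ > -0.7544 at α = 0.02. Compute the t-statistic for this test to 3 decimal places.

MSE = SSE/(n − 2) = 301420/315 = 956.889.
SE(b_1) = √(MSE/Sₓₓ) = √(956.889/28730) = 0.1825.
t = (-0.5025 − (-0.7544)) / 0.1825 = 1.380.
df = n − 2 = 315.
One-sided p ≈ 0.0842, which is ≥ 0.02, so fail to reject H₀.
The data do not give significant evidence that the true slope on class size exceeds -0.7544 points per unit.

t = 1.380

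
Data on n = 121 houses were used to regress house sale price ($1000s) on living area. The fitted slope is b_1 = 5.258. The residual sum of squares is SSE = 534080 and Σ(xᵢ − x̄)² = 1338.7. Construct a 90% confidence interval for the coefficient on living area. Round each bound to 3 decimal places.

(2.223, 8.293)

MSE = SSE/(n − 2) = 534080/119 = 4488.07.
SE(b_1) = √(MSE/Sₓₓ) = √(4488.07/1338.7) = 1.831.
df = n − 2 = 119.
t* = t_{0.05, 119} = 1.657759.
Margin = t* × SE = 1.657759 × 1.831 = 3.03536.
CI: 5.258 ± 3.03536 → (2.223, 8.293).
With 90% confidence, each one-unit increase in living area is associated with a change of between 2.223 and 8.293 $1000s in house sale price.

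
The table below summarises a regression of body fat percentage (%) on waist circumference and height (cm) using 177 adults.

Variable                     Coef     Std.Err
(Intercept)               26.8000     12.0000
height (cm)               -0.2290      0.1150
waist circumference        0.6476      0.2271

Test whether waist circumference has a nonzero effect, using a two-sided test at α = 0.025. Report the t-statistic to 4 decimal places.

Read off: b = 0.6476, SE = 0.2271 for waist circumference.
H₀: β₁ = 0 vs H₁: β₁ ≠ 0.
t = 0.6476 / 0.2271 = 2.8516.
df = n − k − 1 = 177 − 2 − 1 = 174.
Two-sided p ≈ 0.0049, which is < 0.025, so reject H₀.
There is evidence that waist circumference is associated with body fat percentage, holding the other predictors fixed.

t = 2.8516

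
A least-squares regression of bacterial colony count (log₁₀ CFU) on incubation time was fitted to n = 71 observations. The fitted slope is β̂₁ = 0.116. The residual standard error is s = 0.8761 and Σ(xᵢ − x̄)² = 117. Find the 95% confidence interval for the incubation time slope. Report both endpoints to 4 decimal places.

SE(β̂₁) = s/√Sₓₓ = 0.8761/√117 = 0.0809955.
df = n − 2 = 69.
t* = t_{0.025, 69} = 1.994945.
Margin = t* × SE = 1.994945 × 0.0809955 = 0.161582.
CI: 0.116 ± 0.161582 → (-0.0456, 0.2776).
With 95% confidence, each one-unit increase in incubation time is associated with a change of between -0.0456 and 0.2776 log₁₀ CFU in bacterial colony count.

(-0.0456, 0.2776)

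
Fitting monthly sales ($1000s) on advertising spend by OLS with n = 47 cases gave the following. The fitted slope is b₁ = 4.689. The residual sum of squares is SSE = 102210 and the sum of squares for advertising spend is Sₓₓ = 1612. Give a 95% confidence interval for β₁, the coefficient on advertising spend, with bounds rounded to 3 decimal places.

MSE = SSE/(n − 2) = 102210/45 = 2271.33.
SE(b₁) = √(MSE/Sₓₓ) = √(2271.33/1612) = 1.18702.
df = n − 2 = 45.
t* = t_{0.025, 45} = 2.014103.
Margin = t* × SE = 2.014103 × 1.18702 = 2.39078.
CI: 4.689 ± 2.39078 → (2.298, 7.080).
With 95% confidence, each one-unit increase in advertising spend is associated with a change of between 2.298 and 7.080 $1000s in monthly sales.

(2.298, 7.080)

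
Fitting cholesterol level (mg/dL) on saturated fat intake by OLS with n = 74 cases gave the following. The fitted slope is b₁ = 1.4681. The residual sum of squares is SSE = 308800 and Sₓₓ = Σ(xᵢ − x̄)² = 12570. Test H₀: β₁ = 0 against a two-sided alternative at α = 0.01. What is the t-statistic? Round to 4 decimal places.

t = 2.5133

MSE = SSE/(n − 2) = 308800/72 = 4288.89.
SE(b₁) = √(MSE/Sₓₓ) = √(4288.89/12570) = 0.584124.
t = 1.4681 / 0.584124 = 2.5133.
df = n − 2 = 72.
Two-sided p ≈ 0.0142, which is ≥ 0.01, so fail to reject H₀.
The data do not give significant evidence of an association between saturated fat intake and cholesterol level.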